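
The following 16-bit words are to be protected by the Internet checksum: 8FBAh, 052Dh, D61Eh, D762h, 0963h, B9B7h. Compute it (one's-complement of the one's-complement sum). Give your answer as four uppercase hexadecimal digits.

FA7B

One's-complement addition (fold any carry out of bit 15 back into bit 0):
  0x8FBA + 0x052D = 0x094E7
  0x94E7 + 0xD61E = 0x16B05 → wrap carry → 0x6B06
  0x6B06 + 0xD762 = 0x14268 → wrap carry → 0x4269
  0x4269 + 0x0963 = 0x04BCC
  0x4BCC + 0xB9B7 = 0x10583 → wrap carry → 0x0584
One's-complement sum = 0x0584.
Checksum = ~0x0584 & 0xFFFF = 0xFA7B.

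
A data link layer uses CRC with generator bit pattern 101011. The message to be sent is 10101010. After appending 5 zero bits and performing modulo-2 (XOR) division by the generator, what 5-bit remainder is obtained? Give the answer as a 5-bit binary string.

Append 5 zeros: 1010101000000. Divide by 101011 (XOR where the leading bit is 1):
  pos 0: 101010 XOR 101011 = 000001
  pos 5: 110000 XOR 101011 = 011011
  pos 6: 110110 XOR 101011 = 011101
  pos 7: 111010 XOR 101011 = 010001
Remainder (last 5 bits) = 10001. This is the CRC / FCS.

10001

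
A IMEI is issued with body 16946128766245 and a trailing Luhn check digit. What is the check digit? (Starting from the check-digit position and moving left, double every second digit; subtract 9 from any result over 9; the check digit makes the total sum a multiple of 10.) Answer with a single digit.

7

Partial digits right→left: 5 4 2 6 6 7 8 2 1 6 4 9 6 1
Double every second digit counting from the check-digit position (so the 1st, 3rd, 5th, ... of the partial from the right).
  doubled (with −9 where >9): 1 4 3 7 2 8 3 → sum 28
  kept as-is: 4 6 7 2 6 9 1 → sum 35
Total = 28 + 35 = 63.
Check digit = (10 − (63 mod 10)) mod 10 = 7.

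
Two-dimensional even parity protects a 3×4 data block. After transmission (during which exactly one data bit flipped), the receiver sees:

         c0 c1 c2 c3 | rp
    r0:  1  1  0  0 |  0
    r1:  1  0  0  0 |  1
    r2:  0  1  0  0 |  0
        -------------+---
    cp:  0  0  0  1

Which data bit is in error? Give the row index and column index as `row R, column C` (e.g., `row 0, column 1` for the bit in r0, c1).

row 2, column 3

Recompute each row's even parity and compare to rp:
  r0: data parity 0, sent rp 0 → ok
  r1: data parity 1, sent rp 1 → ok
  r2: data parity 1, sent rp 0 → mismatch
Recompute each column's even parity and compare to cp:
  c0: data parity 0, sent cp 0 → ok
  c1: data parity 0, sent cp 0 → ok
  c2: data parity 0, sent cp 0 → ok
  c3: data parity 0, sent cp 1 → mismatch
Exactly one row (r2) and one column (c3) fail → the flipped bit is at their intersection.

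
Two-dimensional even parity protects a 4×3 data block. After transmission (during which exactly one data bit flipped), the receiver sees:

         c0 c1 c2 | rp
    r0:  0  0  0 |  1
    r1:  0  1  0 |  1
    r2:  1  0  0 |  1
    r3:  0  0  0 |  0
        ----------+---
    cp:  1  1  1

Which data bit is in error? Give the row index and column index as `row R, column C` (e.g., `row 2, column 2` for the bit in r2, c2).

row 0, column 2

Recompute each row's even parity and compare to rp:
  r0: data parity 0, sent rp 1 → mismatch
  r1: data parity 1, sent rp 1 → ok
  r2: data parity 1, sent rp 1 → ok
  r3: data parity 0, sent rp 0 → ok
Recompute each column's even parity and compare to cp:
  c0: data parity 1, sent cp 1 → ok
  c1: data parity 1, sent cp 1 → ok
  c2: data parity 0, sent cp 1 → mismatch
Exactly one row (r0) and one column (c2) fail → the flipped bit is at their intersection.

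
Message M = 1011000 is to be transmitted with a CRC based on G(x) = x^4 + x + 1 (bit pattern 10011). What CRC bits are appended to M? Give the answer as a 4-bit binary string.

1001

Append 4 zeros: 10110000000. Divide by 10011 (XOR where the leading bit is 1):
  pos 0: 10110 XOR 10011 = 00101
  pos 2: 10100 XOR 10011 = 00111
  pos 4: 11100 XOR 10011 = 01111
  pos 5: 11110 XOR 10011 = 01101
  pos 6: 11010 XOR 10011 = 01001
Remainder (last 4 bits) = 1001. This is the CRC / FCS.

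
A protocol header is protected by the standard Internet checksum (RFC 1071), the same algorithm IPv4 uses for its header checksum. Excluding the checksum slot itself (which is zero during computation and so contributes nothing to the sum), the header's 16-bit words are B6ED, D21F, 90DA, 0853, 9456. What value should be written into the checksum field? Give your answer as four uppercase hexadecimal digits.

One's-complement addition (fold any carry out of bit 15 back into bit 0):
  0xB6ED + 0xD21F = 0x1890C → wrap carry → 0x890D
  0x890D + 0x90DA = 0x119E7 → wrap carry → 0x19E8
  0x19E8 + 0x0853 = 0x0223B
  0x223B + 0x9456 = 0x0B691
One's-complement sum = 0xB691.
Checksum = ~0xB691 & 0xFFFF = 0x496E.

496E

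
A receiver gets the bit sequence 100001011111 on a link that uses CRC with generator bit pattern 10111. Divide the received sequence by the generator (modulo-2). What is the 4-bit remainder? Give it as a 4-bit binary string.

0100

Modulo-2 division of 100001011111 by 10111:
  pos 0: 10000 XOR 10111 = 00111
  pos 2: 11110 XOR 10111 = 01001
  pos 3: 10011 XOR 10111 = 00100
  pos 5: 10011 XOR 10111 = 00100
  pos 7: 10011 XOR 10111 = 00100
Remainder = 0100 (nonzero — an error is detected).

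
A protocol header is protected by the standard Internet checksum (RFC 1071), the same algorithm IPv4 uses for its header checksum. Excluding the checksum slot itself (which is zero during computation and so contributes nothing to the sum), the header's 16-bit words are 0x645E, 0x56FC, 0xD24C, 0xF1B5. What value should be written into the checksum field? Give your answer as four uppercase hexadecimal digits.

80A2

One's-complement addition (fold any carry out of bit 15 back into bit 0):
  0x645E + 0x56FC = 0x0BB5A
  0xBB5A + 0xD24C = 0x18DA6 → wrap carry → 0x8DA7
  0x8DA7 + 0xF1B5 = 0x17F5C → wrap carry → 0x7F5D
One's-complement sum = 0x7F5D.
Checksum = ~0x7F5D & 0xFFFF = 0x80A2.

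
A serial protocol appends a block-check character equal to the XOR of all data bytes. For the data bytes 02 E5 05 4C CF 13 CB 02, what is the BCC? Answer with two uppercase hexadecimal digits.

XOR the bytes together:
  start with 0x02
  0x02 ⊕ 0xE5 = 0xE7
  0xE7 ⊕ 0x05 = 0xE2
  0xE2 ⊕ 0x4C = 0xAE
  0xAE ⊕ 0xCF = 0x61
  0x61 ⊕ 0x13 = 0x72
  0x72 ⊕ 0xCB = 0xB9
  0xB9 ⊕ 0x02 = 0xBB

BB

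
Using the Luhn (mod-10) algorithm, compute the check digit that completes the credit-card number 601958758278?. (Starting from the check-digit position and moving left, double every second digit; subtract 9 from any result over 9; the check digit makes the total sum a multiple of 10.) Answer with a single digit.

8

Partial digits right→left: 8 7 2 8 5 7 8 5 9 1 0 6
Double every second digit counting from the check-digit position (so the 1st, 3rd, 5th, ... of the partial from the right).
  doubled (with −9 where >9): 7 4 1 7 9 0 → sum 28
  kept as-is: 7 8 7 5 1 6 → sum 34
Total = 28 + 34 = 62.
Check digit = (10 − (62 mod 10)) mod 10 = 8.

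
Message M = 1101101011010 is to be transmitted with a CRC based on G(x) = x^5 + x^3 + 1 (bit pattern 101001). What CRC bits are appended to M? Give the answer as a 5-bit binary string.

Append 5 zeros: 110110101101000000. Divide by 101001 (XOR where the leading bit is 1):
  pos 0: 110110 XOR 101001 = 011111
  pos 1: 111111 XOR 101001 = 010110
  pos 2: 101100 XOR 101001 = 000101
  pos 5: 101110 XOR 101001 = 000111
  pos 8: 111100 XOR 101001 = 010101
  pos 9: 101010 XOR 101001 = 000011
Remainder (last 5 bits) = 11000. This is the CRC / FCS.

11000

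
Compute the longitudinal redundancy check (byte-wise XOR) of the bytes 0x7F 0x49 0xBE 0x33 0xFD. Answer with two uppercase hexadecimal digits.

XOR the bytes together:
  start with 0x7F
  0x7F ⊕ 0x49 = 0x36
  0x36 ⊕ 0xBE = 0x88
  0x88 ⊕ 0x33 = 0xBB
  0xBB ⊕ 0xFD = 0x46

46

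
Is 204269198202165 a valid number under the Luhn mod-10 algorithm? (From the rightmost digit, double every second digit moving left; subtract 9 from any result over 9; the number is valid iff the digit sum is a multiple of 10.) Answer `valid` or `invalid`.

valid

From the right, keep odd positions and double even positions (subtract 9 from any doubled value over 9):
  doubled (positions 2,4,...): 3 4 4 9 9 4 0 → sum 33
  kept (positions 1,3,...): 5 1 0 8 1 6 4 2 → sum 27
Total = 60.
60 mod 10 = 0, so the number is valid.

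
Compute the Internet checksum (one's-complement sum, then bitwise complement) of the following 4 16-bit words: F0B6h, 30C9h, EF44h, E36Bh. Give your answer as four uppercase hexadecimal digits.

One's-complement addition (fold any carry out of bit 15 back into bit 0):
  0xF0B6 + 0x30C9 = 0x1217F → wrap carry → 0x2180
  0x2180 + 0xEF44 = 0x110C4 → wrap carry → 0x10C5
  0x10C5 + 0xE36B = 0x0F430
One's-complement sum = 0xF430.
Checksum = ~0xF430 & 0xFFFF = 0x0BCF.

0BCF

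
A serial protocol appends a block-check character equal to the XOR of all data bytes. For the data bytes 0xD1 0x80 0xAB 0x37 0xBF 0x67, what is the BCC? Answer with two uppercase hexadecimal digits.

XOR the bytes together:
  start with 0xD1
  0xD1 ⊕ 0x80 = 0x51
  0x51 ⊕ 0xAB = 0xFA
  0xFA ⊕ 0x37 = 0xCD
  0xCD ⊕ 0xBF = 0x72
  0x72 ⊕ 0x67 = 0x15

15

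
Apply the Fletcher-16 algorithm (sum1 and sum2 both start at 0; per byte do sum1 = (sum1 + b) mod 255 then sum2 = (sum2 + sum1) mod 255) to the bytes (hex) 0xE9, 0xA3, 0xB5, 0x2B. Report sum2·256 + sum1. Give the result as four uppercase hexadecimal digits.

296E

Running sums (mod 255):
  after byte 0 (0xE9): sum1=233, sum2=233
  after byte 1 (0xA3): sum1=141, sum2=119
  after byte 2 (0xB5): sum1=67, sum2=186
  after byte 3 (0x2B): sum1=110, sum2=41
Checksum = sum2·256 + sum1 = 41·256 + 110 = 10606 = 0x296E.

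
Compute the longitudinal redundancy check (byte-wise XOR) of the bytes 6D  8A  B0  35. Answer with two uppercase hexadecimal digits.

62

XOR the bytes together:
  start with 0x6D
  0x6D ⊕ 0x8A = 0xE7
  0xE7 ⊕ 0xB0 = 0x57
  0x57 ⊕ 0x35 = 0x62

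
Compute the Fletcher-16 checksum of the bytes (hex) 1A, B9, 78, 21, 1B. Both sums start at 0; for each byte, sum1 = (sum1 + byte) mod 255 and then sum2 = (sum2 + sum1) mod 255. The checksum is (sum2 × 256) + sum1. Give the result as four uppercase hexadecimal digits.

Running sums (mod 255):
  after byte 0 (1A): sum1=26, sum2=26
  after byte 1 (B9): sum1=211, sum2=237
  after byte 2 (78): sum1=76, sum2=58
  after byte 3 (21): sum1=109, sum2=167
  after byte 4 (1B): sum1=136, sum2=48
Checksum = sum2·256 + sum1 = 48·256 + 136 = 12424 = 0x3088.

3088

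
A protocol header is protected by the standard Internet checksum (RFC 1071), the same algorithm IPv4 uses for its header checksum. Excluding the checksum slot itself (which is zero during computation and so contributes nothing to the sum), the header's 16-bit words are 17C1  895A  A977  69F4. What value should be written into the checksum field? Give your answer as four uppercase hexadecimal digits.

4B78

One's-complement addition (fold any carry out of bit 15 back into bit 0):
  0x17C1 + 0x895A = 0x0A11B
  0xA11B + 0xA977 = 0x14A92 → wrap carry → 0x4A93
  0x4A93 + 0x69F4 = 0x0B487
One's-complement sum = 0xB487.
Checksum = ~0xB487 & 0xFFFF = 0x4B78.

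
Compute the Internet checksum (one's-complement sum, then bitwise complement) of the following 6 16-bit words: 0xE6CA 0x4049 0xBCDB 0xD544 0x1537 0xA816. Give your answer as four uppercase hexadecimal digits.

897D

One's-complement addition (fold any carry out of bit 15 back into bit 0):
  0xE6CA + 0x4049 = 0x12713 → wrap carry → 0x2714
  0x2714 + 0xBCDB = 0x0E3EF
  0xE3EF + 0xD544 = 0x1B933 → wrap carry → 0xB934
  0xB934 + 0x1537 = 0x0CE6B
  0xCE6B + 0xA816 = 0x17681 → wrap carry → 0x7682
One's-complement sum = 0x7682.
Checksum = ~0x7682 & 0xFFFF = 0x897D.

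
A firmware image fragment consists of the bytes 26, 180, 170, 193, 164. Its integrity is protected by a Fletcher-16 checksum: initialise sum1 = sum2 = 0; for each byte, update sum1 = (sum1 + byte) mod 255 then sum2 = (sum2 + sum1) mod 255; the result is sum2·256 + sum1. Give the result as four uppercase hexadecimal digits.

7DDF

Running sums (mod 255):
  after byte 0 (26): sum1=26, sum2=26
  after byte 1 (180): sum1=206, sum2=232
  after byte 2 (170): sum1=121, sum2=98
  after byte 3 (193): sum1=59, sum2=157
  after byte 4 (164): sum1=223, sum2=125
Checksum = sum2·256 + sum1 = 125·256 + 223 = 32223 = 0x7DDF.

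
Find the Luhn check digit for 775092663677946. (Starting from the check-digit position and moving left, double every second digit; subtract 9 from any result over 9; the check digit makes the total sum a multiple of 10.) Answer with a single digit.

Partial digits right→left: 6 4 9 7 7 6 3 6 6 2 9 0 5 7 7
Double every second digit counting from the check-digit position (so the 1st, 3rd, 5th, ... of the partial from the right).
  doubled (with −9 where >9): 3 9 5 6 3 9 1 5 → sum 41
  kept as-is: 4 7 6 6 2 0 7 → sum 32
Total = 41 + 32 = 73.
Check digit = (10 − (73 mod 10)) mod 10 = 7.

7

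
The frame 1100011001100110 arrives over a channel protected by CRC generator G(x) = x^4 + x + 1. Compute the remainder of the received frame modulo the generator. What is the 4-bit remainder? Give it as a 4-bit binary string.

Modulo-2 division of 1100011001100110 by 10011:
  pos 0: 11000 XOR 10011 = 01011
  pos 1: 10111 XOR 10011 = 00100
  pos 3: 10010 XOR 10011 = 00001
  pos 7: 10110 XOR 10011 = 00101
  pos 9: 10101 XOR 10011 = 00110
  pos 11: 11010 XOR 10011 = 01001
Remainder = 1001 (nonzero — an error is detected).

1001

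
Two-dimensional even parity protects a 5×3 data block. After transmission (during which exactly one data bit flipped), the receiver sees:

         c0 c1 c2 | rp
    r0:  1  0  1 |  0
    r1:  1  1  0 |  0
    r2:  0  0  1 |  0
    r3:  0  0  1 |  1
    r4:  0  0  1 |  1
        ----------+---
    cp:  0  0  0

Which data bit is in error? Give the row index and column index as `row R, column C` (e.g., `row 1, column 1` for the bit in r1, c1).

Recompute each row's even parity and compare to rp:
  r0: data parity 0, sent rp 0 → ok
  r1: data parity 0, sent rp 0 → ok
  r2: data parity 1, sent rp 0 → mismatch
  r3: data parity 1, sent rp 1 → ok
  r4: data parity 1, sent rp 1 → ok
Recompute each column's even parity and compare to cp:
  c0: data parity 0, sent cp 0 → ok
  c1: data parity 1, sent cp 0 → mismatch
  c2: data parity 0, sent cp 0 → ok
Exactly one row (r2) and one column (c1) fail → the flipped bit is at their intersection.

row 2, column 1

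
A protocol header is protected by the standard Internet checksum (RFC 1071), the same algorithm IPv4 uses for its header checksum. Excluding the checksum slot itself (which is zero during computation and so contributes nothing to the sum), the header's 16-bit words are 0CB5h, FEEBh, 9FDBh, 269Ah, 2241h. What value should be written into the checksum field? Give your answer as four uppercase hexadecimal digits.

One's-complement addition (fold any carry out of bit 15 back into bit 0):
  0x0CB5 + 0xFEEB = 0x10BA0 → wrap carry → 0x0BA1
  0x0BA1 + 0x9FDB = 0x0AB7C
  0xAB7C + 0x269A = 0x0D216
  0xD216 + 0x2241 = 0x0F457
One's-complement sum = 0xF457.
Checksum = ~0xF457 & 0xFFFF = 0x0BA8.

0BA8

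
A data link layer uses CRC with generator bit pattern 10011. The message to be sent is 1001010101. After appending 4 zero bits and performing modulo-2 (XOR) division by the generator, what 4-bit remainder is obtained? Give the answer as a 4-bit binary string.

0000

Append 4 zeros: 10010101010000. Divide by 10011 (XOR where the leading bit is 1):
  pos 0: 10010 XOR 10011 = 00001
  pos 4: 11010 XOR 10011 = 01001
  pos 5: 10011 XOR 10011 = 00000
Remainder (last 4 bits) = 0000. This is the CRC / FCS.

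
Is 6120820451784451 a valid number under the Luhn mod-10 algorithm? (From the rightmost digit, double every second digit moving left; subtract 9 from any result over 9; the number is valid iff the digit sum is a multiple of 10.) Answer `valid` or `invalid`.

From the right, keep odd positions and double even positions (subtract 9 from any doubled value over 9):
  doubled (positions 2,4,...): 1 8 5 1 0 7 4 3 → sum 29
  kept (positions 1,3,...): 1 4 8 1 4 2 0 1 → sum 21
Total = 50.
50 mod 10 = 0, so the number is valid.

valid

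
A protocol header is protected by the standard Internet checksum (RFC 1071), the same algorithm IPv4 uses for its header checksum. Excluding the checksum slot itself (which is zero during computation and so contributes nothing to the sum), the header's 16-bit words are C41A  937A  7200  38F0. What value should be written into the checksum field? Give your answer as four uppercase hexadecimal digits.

One's-complement addition (fold any carry out of bit 15 back into bit 0):
  0xC41A + 0x937A = 0x15794 → wrap carry → 0x5795
  0x5795 + 0x7200 = 0x0C995
  0xC995 + 0x38F0 = 0x10285 → wrap carry → 0x0286
One's-complement sum = 0x0286.
Checksum = ~0x0286 & 0xFFFF = 0xFD79.

FD79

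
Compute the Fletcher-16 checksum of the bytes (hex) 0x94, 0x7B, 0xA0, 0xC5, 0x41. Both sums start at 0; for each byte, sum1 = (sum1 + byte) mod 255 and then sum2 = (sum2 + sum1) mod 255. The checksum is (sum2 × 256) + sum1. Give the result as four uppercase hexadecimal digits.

Running sums (mod 255):
  after byte 0 (0x94): sum1=148, sum2=148
  after byte 1 (0x7B): sum1=16, sum2=164
  after byte 2 (0xA0): sum1=176, sum2=85
  after byte 3 (0xC5): sum1=118, sum2=203
  after byte 4 (0x41): sum1=183, sum2=131
Checksum = sum2·256 + sum1 = 131·256 + 183 = 33719 = 0x83B7.

83B7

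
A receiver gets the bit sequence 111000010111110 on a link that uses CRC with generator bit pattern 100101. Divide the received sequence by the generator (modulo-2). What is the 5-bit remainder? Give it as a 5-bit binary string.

00000

Modulo-2 division of 111000010111110 by 100101:
  pos 0: 111000 XOR 100101 = 011101
  pos 1: 111010 XOR 100101 = 011111
  pos 2: 111111 XOR 100101 = 011010
  pos 3: 110100 XOR 100101 = 010001
  pos 4: 100011 XOR 100101 = 000110
  pos 7: 110111 XOR 100101 = 010010
  pos 8: 100101 XOR 100101 = 000000
Remainder = 00000 (zero — the frame passes the CRC check).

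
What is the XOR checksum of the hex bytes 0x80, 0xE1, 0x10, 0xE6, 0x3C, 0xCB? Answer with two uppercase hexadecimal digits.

60

XOR the bytes together:
  start with 0x80
  0x80 ⊕ 0xE1 = 0x61
  0x61 ⊕ 0x10 = 0x71
  0x71 ⊕ 0xE6 = 0x97
  0x97 ⊕ 0x3C = 0xAB
  0xAB ⊕ 0xCB = 0x60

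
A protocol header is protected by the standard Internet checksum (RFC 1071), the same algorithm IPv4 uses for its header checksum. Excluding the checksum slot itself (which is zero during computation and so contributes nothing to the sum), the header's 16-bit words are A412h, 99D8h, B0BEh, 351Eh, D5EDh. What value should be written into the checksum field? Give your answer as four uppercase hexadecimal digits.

064A

One's-complement addition (fold any carry out of bit 15 back into bit 0):
  0xA412 + 0x99D8 = 0x13DEA → wrap carry → 0x3DEB
  0x3DEB + 0xB0BE = 0x0EEA9
  0xEEA9 + 0x351E = 0x123C7 → wrap carry → 0x23C8
  0x23C8 + 0xD5ED = 0x0F9B5
One's-complement sum = 0xF9B5.
Checksum = ~0xF9B5 & 0xFFFF = 0x064A.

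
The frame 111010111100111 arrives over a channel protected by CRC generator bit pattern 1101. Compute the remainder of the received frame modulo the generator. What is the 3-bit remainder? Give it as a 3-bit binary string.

Modulo-2 division of 111010111100111 by 1101:
  pos 0: 1110 XOR 1101 = 0011
  pos 2: 1110 XOR 1101 = 0011
  pos 4: 1111 XOR 1101 = 0010
  pos 6: 1011 XOR 1101 = 0110
  pos 7: 1100 XOR 1101 = 0001
  pos 10: 1011 XOR 1101 = 0110
  pos 11: 1101 XOR 1101 = 0000
Remainder = 000 (zero — the frame passes the CRC check).

000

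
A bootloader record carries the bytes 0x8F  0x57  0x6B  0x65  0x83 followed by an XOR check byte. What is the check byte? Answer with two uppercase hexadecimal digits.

55

XOR the bytes together:
  start with 0x8F
  0x8F ⊕ 0x57 = 0xD8
  0xD8 ⊕ 0x6B = 0xB3
  0xB3 ⊕ 0x65 = 0xD6
  0xD6 ⊕ 0x83 = 0x55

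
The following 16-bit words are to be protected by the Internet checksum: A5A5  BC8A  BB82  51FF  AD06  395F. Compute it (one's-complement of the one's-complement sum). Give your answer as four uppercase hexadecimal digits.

A9E7

One's-complement addition (fold any carry out of bit 15 back into bit 0):
  0xA5A5 + 0xBC8A = 0x1622F → wrap carry → 0x6230
  0x6230 + 0xBB82 = 0x11DB2 → wrap carry → 0x1DB3
  0x1DB3 + 0x51FF = 0x06FB2
  0x6FB2 + 0xAD06 = 0x11CB8 → wrap carry → 0x1CB9
  0x1CB9 + 0x395F = 0x05618
One's-complement sum = 0x5618.
Checksum = ~0x5618 & 0xFFFF = 0xA9E7.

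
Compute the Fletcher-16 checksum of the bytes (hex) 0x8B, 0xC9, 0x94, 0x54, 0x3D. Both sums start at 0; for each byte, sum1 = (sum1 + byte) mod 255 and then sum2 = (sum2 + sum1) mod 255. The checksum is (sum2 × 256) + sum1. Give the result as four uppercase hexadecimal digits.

847B

Running sums (mod 255):
  after byte 0 (0x8B): sum1=139, sum2=139
  after byte 1 (0xC9): sum1=85, sum2=224
  after byte 2 (0x94): sum1=233, sum2=202
  after byte 3 (0x54): sum1=62, sum2=9
  after byte 4 (0x3D): sum1=123, sum2=132
Checksum = sum2·256 + sum1 = 132·256 + 123 = 33915 = 0x847B.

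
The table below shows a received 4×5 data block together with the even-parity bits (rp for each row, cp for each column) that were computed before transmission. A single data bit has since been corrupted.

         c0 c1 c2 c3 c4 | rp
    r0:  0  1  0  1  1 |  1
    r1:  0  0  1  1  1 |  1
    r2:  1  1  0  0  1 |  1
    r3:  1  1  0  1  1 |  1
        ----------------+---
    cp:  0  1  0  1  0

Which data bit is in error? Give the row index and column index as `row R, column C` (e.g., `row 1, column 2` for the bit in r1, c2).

row 3, column 2

Recompute each row's even parity and compare to rp:
  r0: data parity 1, sent rp 1 → ok
  r1: data parity 1, sent rp 1 → ok
  r2: data parity 1, sent rp 1 → ok
  r3: data parity 0, sent rp 1 → mismatch
Recompute each column's even parity and compare to cp:
  c0: data parity 0, sent cp 0 → ok
  c1: data parity 1, sent cp 1 → ok
  c2: data parity 1, sent cp 0 → mismatch
  c3: data parity 1, sent cp 1 → ok
  c4: data parity 0, sent cp 0 → ok
Exactly one row (r3) and one column (c2) fail → the flipped bit is at their intersection.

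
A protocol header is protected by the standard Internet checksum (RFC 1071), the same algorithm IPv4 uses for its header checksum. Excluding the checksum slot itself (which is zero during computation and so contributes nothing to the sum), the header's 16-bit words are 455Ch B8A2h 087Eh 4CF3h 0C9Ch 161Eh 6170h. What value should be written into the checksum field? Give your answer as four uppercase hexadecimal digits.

One's-complement addition (fold any carry out of bit 15 back into bit 0):
  0x455C + 0xB8A2 = 0x0FDFE
  0xFDFE + 0x087E = 0x1067C → wrap carry → 0x067D
  0x067D + 0x4CF3 = 0x05370
  0x5370 + 0x0C9C = 0x0600C
  0x600C + 0x161E = 0x0762A
  0x762A + 0x6170 = 0x0D79A
One's-complement sum = 0xD79A.
Checksum = ~0xD79A & 0xFFFF = 0x2865.

2865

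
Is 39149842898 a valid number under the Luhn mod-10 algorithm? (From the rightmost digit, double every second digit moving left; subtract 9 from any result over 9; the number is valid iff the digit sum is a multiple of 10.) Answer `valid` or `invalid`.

From the right, keep odd positions and double even positions (subtract 9 from any doubled value over 9):
  doubled (positions 2,4,...): 9 4 7 8 9 → sum 37
  kept (positions 1,3,...): 8 8 4 9 1 3 → sum 33
Total = 70.
70 mod 10 = 0, so the number is valid.

valid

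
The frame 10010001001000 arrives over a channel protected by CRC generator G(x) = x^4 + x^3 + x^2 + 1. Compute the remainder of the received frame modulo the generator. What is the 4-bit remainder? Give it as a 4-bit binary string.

Modulo-2 division of 10010001001000 by 11101:
  pos 0: 10010 XOR 11101 = 01111
  pos 1: 11110 XOR 11101 = 00011
  pos 4: 11010 XOR 11101 = 00111
  pos 6: 11101 XOR 11101 = 00000
Remainder = 0000 (zero — the frame passes the CRC check).

0000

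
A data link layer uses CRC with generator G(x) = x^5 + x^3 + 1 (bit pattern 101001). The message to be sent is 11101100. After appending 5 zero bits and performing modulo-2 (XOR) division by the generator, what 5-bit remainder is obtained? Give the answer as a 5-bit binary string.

10101

Append 5 zeros: 1110110000000. Divide by 101001 (XOR where the leading bit is 1):
  pos 0: 111011 XOR 101001 = 010010
  pos 1: 100100 XOR 101001 = 001101
  pos 3: 110100 XOR 101001 = 011101
  pos 4: 111010 XOR 101001 = 010011
  pos 5: 100110 XOR 101001 = 001111
  pos 7: 111100 XOR 101001 = 010101
Remainder (last 5 bits) = 10101. This is the CRC / FCS.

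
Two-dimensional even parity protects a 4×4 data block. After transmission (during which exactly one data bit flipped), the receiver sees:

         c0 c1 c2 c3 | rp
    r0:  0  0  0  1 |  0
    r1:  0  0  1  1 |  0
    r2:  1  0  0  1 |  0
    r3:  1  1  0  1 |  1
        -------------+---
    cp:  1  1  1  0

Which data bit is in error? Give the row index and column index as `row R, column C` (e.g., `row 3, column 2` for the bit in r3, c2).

row 0, column 0

Recompute each row's even parity and compare to rp:
  r0: data parity 1, sent rp 0 → mismatch
  r1: data parity 0, sent rp 0 → ok
  r2: data parity 0, sent rp 0 → ok
  r3: data parity 1, sent rp 1 → ok
Recompute each column's even parity and compare to cp:
  c0: data parity 0, sent cp 1 → mismatch
  c1: data parity 1, sent cp 1 → ok
  c2: data parity 1, sent cp 1 → ok
  c3: data parity 0, sent cp 0 → ok
Exactly one row (r0) and one column (c0) fail → the flipped bit is at their intersection.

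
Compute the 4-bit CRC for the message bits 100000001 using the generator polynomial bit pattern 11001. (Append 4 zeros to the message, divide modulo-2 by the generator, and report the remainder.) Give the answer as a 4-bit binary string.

Append 4 zeros: 1000000010000. Divide by 11001 (XOR where the leading bit is 1):
  pos 0: 10000 XOR 11001 = 01001
  pos 1: 10010 XOR 11001 = 01011
  pos 2: 10110 XOR 11001 = 01111
  pos 3: 11110 XOR 11001 = 00111
  pos 5: 11110 XOR 11001 = 00111
  pos 7: 11100 XOR 11001 = 00101
Remainder (last 4 bits) = 1010. This is the CRC / FCS.

1010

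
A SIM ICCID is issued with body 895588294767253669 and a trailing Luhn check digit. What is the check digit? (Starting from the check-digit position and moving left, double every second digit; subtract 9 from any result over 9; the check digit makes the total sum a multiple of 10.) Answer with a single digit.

7

Partial digits right→left: 9 6 6 3 5 2 7 6 7 4 9 2 8 8 5 5 9 8
Double every second digit counting from the check-digit position (so the 1st, 3rd, 5th, ... of the partial from the right).
  doubled (with −9 where >9): 9 3 1 5 5 9 7 1 9 → sum 49
  kept as-is: 6 3 2 6 4 2 8 5 8 → sum 44
Total = 49 + 44 = 93.
Check digit = (10 − (93 mod 10)) mod 10 = 7.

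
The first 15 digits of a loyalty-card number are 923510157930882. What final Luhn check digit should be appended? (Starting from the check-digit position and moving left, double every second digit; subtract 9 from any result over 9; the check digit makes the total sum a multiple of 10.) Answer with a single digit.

Partial digits right→left: 2 8 8 0 3 9 7 5 1 0 1 5 3 2 9
Double every second digit counting from the check-digit position (so the 1st, 3rd, 5th, ... of the partial from the right).
  doubled (with −9 where >9): 4 7 6 5 2 2 6 9 → sum 41
  kept as-is: 8 0 9 5 0 5 2 → sum 29
Total = 41 + 29 = 70.
Check digit = (10 − (70 mod 10)) mod 10 = 0.

0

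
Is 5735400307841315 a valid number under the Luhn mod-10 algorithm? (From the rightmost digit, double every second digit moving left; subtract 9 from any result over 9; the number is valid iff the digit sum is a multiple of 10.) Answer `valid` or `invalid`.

From the right, keep odd positions and double even positions (subtract 9 from any doubled value over 9):
  doubled (positions 2,4,...): 2 2 7 0 0 8 6 1 → sum 26
  kept (positions 1,3,...): 5 3 4 7 3 0 5 7 → sum 34
Total = 60.
60 mod 10 = 0, so the number is valid.

valid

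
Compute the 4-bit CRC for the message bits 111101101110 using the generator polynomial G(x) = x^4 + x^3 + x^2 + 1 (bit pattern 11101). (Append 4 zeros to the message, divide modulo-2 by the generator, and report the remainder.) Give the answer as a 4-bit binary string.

Append 4 zeros: 1111011011100000. Divide by 11101 (XOR where the leading bit is 1):
  pos 0: 11110 XOR 11101 = 00011
  pos 3: 11110 XOR 11101 = 00011
  pos 6: 11111 XOR 11101 = 00010
  pos 9: 10000 XOR 11101 = 01101
  pos 10: 11010 XOR 11101 = 00111
Remainder (last 4 bits) = 1110. This is the CRC / FCS.

1110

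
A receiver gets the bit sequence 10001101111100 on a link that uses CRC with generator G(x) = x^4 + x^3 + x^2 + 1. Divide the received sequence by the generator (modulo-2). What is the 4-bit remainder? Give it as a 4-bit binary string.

Modulo-2 division of 10001101111100 by 11101:
  pos 0: 10001 XOR 11101 = 01100
  pos 1: 11001 XOR 11101 = 00100
  pos 3: 10001 XOR 11101 = 01100
  pos 4: 11001 XOR 11101 = 00100
  pos 6: 10011 XOR 11101 = 01110
  pos 7: 11101 XOR 11101 = 00000
Remainder = 0000 (zero — the frame passes the CRC check).

0000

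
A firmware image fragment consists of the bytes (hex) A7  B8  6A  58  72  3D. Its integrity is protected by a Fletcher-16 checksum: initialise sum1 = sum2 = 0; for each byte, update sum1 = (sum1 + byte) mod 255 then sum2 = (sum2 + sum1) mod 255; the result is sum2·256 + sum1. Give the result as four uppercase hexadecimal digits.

5ED2

Running sums (mod 255):
  after byte 0 (A7): sum1=167, sum2=167
  after byte 1 (B8): sum1=96, sum2=8
  after byte 2 (6A): sum1=202, sum2=210
  after byte 3 (58): sum1=35, sum2=245
  after byte 4 (72): sum1=149, sum2=139
  after byte 5 (3D): sum1=210, sum2=94
Checksum = sum2·256 + sum1 = 94·256 + 210 = 24274 = 0x5ED2.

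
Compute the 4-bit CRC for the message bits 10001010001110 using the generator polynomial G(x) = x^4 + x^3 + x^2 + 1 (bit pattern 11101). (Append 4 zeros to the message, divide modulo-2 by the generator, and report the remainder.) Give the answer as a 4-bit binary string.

0011

Append 4 zeros: 100010100011100000. Divide by 11101 (XOR where the leading bit is 1):
  pos 0: 10001 XOR 11101 = 01100
  pos 1: 11000 XOR 11101 = 00101
  pos 3: 10110 XOR 11101 = 01011
  pos 4: 10110 XOR 11101 = 01011
  pos 5: 10110 XOR 11101 = 01011
  pos 6: 10111 XOR 11101 = 01010
  pos 7: 10101 XOR 11101 = 01000
  pos 8: 10001 XOR 11101 = 01100
  pos 9: 11000 XOR 11101 = 00101
  pos 11: 10100 XOR 11101 = 01001
  pos 12: 10010 XOR 11101 = 01111
  pos 13: 11110 XOR 11101 = 00011
Remainder (last 4 bits) = 0011. This is the CRC / FCS.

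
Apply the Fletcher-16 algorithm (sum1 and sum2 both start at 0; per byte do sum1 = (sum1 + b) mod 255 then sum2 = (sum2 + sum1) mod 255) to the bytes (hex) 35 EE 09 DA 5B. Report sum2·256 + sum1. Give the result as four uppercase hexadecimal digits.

Running sums (mod 255):
  after byte 0 (35): sum1=53, sum2=53
  after byte 1 (EE): sum1=36, sum2=89
  after byte 2 (09): sum1=45, sum2=134
  after byte 3 (DA): sum1=8, sum2=142
  after byte 4 (5B): sum1=99, sum2=241
Checksum = sum2·256 + sum1 = 241·256 + 99 = 61795 = 0xF163.

F163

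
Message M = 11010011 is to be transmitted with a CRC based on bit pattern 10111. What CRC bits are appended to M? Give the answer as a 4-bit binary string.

0100

Append 4 zeros: 110100110000. Divide by 10111 (XOR where the leading bit is 1):
  pos 0: 11010 XOR 10111 = 01101
  pos 1: 11010 XOR 10111 = 01101
  pos 2: 11011 XOR 10111 = 01100
  pos 3: 11001 XOR 10111 = 01110
  pos 4: 11100 XOR 10111 = 01011
  pos 5: 10110 XOR 10111 = 00001
Remainder (last 4 bits) = 0100. This is the CRC / FCS.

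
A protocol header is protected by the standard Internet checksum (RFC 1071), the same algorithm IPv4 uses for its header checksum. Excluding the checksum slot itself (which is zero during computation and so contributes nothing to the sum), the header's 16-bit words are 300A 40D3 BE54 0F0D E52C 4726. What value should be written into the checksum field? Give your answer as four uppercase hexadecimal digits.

956D

One's-complement addition (fold any carry out of bit 15 back into bit 0):
  0x300A + 0x40D3 = 0x070DD
  0x70DD + 0xBE54 = 0x12F31 → wrap carry → 0x2F32
  0x2F32 + 0x0F0D = 0x03E3F
  0x3E3F + 0xE52C = 0x1236B → wrap carry → 0x236C
  0x236C + 0x4726 = 0x06A92
One's-complement sum = 0x6A92.
Checksum = ~0x6A92 & 0xFFFF = 0x956D.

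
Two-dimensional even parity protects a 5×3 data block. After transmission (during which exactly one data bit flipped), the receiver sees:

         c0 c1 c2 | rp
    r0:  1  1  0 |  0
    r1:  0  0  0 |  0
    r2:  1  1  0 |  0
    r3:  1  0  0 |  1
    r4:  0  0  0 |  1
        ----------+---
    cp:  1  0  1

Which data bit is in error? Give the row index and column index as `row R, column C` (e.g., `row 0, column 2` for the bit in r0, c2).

Recompute each row's even parity and compare to rp:
  r0: data parity 0, sent rp 0 → ok
  r1: data parity 0, sent rp 0 → ok
  r2: data parity 0, sent rp 0 → ok
  r3: data parity 1, sent rp 1 → ok
  r4: data parity 0, sent rp 1 → mismatch
Recompute each column's even parity and compare to cp:
  c0: data parity 1, sent cp 1 → ok
  c1: data parity 0, sent cp 0 → ok
  c2: data parity 0, sent cp 1 → mismatch
Exactly one row (r4) and one column (c2) fail → the flipped bit is at their intersection.

row 4, column 2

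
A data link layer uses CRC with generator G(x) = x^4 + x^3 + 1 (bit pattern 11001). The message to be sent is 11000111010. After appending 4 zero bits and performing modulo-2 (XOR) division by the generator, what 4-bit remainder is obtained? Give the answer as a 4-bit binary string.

Append 4 zeros: 110001110100000. Divide by 11001 (XOR where the leading bit is 1):
  pos 0: 11000 XOR 11001 = 00001
  pos 4: 11110 XOR 11001 = 00111
  pos 6: 11110 XOR 11001 = 00111
  pos 8: 11100 XOR 11001 = 00101
  pos 10: 10100 XOR 11001 = 01101
Remainder (last 4 bits) = 1101. This is the CRC / FCS.

1101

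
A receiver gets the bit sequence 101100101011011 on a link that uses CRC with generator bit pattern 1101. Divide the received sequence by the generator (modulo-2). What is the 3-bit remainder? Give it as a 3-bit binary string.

Modulo-2 division of 101100101011011 by 1101:
  pos 0: 1011 XOR 1101 = 0110
  pos 1: 1100 XOR 1101 = 0001
  pos 4: 1010 XOR 1101 = 0111
  pos 5: 1111 XOR 1101 = 0010
  pos 7: 1001 XOR 1101 = 0100
  pos 8: 1001 XOR 1101 = 0100
  pos 9: 1000 XOR 1101 = 0101
  pos 10: 1011 XOR 1101 = 0110
  pos 11: 1101 XOR 1101 = 0000
Remainder = 000 (zero — the frame passes the CRC check).

000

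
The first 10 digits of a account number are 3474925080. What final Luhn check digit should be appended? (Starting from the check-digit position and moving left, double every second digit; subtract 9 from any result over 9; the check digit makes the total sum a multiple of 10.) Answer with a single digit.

Partial digits right→left: 0 8 0 5 2 9 4 7 4 3
Double every second digit counting from the check-digit position (so the 1st, 3rd, 5th, ... of the partial from the right).
  doubled (with −9 where >9): 0 0 4 8 8 → sum 20
  kept as-is: 8 5 9 7 3 → sum 32
Total = 20 + 32 = 52.
Check digit = (10 − (52 mod 10)) mod 10 = 8.

8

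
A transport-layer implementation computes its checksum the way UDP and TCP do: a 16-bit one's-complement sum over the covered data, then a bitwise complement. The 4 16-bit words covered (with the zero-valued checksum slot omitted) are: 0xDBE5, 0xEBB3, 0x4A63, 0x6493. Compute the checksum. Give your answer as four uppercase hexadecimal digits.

896F

One's-complement addition (fold any carry out of bit 15 back into bit 0):
  0xDBE5 + 0xEBB3 = 0x1C798 → wrap carry → 0xC799
  0xC799 + 0x4A63 = 0x111FC → wrap carry → 0x11FD
  0x11FD + 0x6493 = 0x07690
One's-complement sum = 0x7690.
Checksum = ~0x7690 & 0xFFFF = 0x896F.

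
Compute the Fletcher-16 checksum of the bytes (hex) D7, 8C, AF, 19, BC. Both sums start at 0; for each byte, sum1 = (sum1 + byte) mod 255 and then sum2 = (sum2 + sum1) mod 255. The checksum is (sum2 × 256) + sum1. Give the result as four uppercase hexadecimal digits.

Running sums (mod 255):
  after byte 0 (D7): sum1=215, sum2=215
  after byte 1 (8C): sum1=100, sum2=60
  after byte 2 (AF): sum1=20, sum2=80
  after byte 3 (19): sum1=45, sum2=125
  after byte 4 (BC): sum1=233, sum2=103
Checksum = sum2·256 + sum1 = 103·256 + 233 = 26601 = 0x67E9.

67E9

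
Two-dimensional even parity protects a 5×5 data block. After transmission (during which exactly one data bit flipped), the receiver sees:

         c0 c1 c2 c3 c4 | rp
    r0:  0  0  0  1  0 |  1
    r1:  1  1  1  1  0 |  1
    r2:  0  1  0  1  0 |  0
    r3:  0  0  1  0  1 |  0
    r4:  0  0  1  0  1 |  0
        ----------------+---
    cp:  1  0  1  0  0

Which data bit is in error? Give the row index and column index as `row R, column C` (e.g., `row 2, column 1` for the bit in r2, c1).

Recompute each row's even parity and compare to rp:
  r0: data parity 1, sent rp 1 → ok
  r1: data parity 0, sent rp 1 → mismatch
  r2: data parity 0, sent rp 0 → ok
  r3: data parity 0, sent rp 0 → ok
  r4: data parity 0, sent rp 0 → ok
Recompute each column's even parity and compare to cp:
  c0: data parity 1, sent cp 1 → ok
  c1: data parity 0, sent cp 0 → ok
  c2: data parity 1, sent cp 1 → ok
  c3: data parity 1, sent cp 0 → mismatch
  c4: data parity 0, sent cp 0 → ok
Exactly one row (r1) and one column (c3) fail → the flipped bit is at their intersection.

row 1, column 3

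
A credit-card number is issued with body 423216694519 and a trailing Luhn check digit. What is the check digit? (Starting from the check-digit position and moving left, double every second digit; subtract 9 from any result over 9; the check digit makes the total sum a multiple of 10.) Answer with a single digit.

1

Partial digits right→left: 9 1 5 4 9 6 6 1 2 3 2 4
Double every second digit counting from the check-digit position (so the 1st, 3rd, 5th, ... of the partial from the right).
  doubled (with −9 where >9): 9 1 9 3 4 4 → sum 30
  kept as-is: 1 4 6 1 3 4 → sum 19
Total = 30 + 19 = 49.
Check digit = (10 − (49 mod 10)) mod 10 = 1.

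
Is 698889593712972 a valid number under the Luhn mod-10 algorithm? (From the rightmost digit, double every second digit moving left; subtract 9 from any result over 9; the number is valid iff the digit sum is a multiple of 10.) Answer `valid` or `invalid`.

From the right, keep odd positions and double even positions (subtract 9 from any doubled value over 9):
  doubled (positions 2,4,...): 5 4 5 9 9 7 9 → sum 48
  kept (positions 1,3,...): 2 9 1 3 5 8 8 6 → sum 42
Total = 90.
90 mod 10 = 0, so the number is valid.

valid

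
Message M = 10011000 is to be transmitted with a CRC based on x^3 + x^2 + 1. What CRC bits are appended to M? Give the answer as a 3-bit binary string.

010

Append 3 zeros: 10011000000. Divide by 1101 (XOR where the leading bit is 1):
  pos 0: 1001 XOR 1101 = 0100
  pos 1: 1001 XOR 1101 = 0100
  pos 2: 1000 XOR 1101 = 0101
  pos 3: 1010 XOR 1101 = 0111
  pos 4: 1110 XOR 1101 = 0011
  pos 6: 1100 XOR 1101 = 0001
Remainder (last 3 bits) = 010. This is the CRC / FCS.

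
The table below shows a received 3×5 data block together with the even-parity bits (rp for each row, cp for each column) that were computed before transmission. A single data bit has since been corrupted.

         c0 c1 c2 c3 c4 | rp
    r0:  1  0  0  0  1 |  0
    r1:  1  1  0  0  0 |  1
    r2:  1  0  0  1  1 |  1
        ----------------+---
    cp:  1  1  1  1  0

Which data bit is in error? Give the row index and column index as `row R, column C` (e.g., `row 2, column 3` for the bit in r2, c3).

row 1, column 2

Recompute each row's even parity and compare to rp:
  r0: data parity 0, sent rp 0 → ok
  r1: data parity 0, sent rp 1 → mismatch
  r2: data parity 1, sent rp 1 → ok
Recompute each column's even parity and compare to cp:
  c0: data parity 1, sent cp 1 → ok
  c1: data parity 1, sent cp 1 → ok
  c2: data parity 0, sent cp 1 → mismatch
  c3: data parity 1, sent cp 1 → ok
  c4: data parity 0, sent cp 0 → ok
Exactly one row (r1) and one column (c2) fail → the flipped bit is at their intersection.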